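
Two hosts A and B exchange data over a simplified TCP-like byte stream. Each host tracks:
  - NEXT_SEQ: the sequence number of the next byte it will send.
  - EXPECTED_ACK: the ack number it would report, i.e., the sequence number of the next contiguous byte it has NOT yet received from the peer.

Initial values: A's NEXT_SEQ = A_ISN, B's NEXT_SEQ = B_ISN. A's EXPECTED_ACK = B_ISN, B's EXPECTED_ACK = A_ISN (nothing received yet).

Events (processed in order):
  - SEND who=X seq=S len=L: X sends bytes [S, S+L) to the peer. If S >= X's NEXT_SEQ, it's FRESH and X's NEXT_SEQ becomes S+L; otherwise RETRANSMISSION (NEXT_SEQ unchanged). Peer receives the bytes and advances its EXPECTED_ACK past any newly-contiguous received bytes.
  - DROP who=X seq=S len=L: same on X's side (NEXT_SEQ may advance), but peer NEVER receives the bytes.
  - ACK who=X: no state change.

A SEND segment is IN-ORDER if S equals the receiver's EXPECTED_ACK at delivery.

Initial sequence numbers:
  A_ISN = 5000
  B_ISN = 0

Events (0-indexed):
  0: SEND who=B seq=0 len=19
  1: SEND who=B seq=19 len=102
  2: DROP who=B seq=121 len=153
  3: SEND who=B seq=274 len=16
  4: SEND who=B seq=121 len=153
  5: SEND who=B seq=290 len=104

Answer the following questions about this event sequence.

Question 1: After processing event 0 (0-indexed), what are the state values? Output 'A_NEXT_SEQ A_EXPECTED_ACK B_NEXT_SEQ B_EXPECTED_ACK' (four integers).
After event 0: A_seq=5000 A_ack=19 B_seq=19 B_ack=5000

5000 19 19 5000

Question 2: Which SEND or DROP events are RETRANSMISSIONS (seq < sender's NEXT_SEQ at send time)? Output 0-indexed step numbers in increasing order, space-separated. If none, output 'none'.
Step 0: SEND seq=0 -> fresh
Step 1: SEND seq=19 -> fresh
Step 2: DROP seq=121 -> fresh
Step 3: SEND seq=274 -> fresh
Step 4: SEND seq=121 -> retransmit
Step 5: SEND seq=290 -> fresh

Answer: 4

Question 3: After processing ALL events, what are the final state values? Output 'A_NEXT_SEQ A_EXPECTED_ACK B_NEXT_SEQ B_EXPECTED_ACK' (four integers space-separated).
After event 0: A_seq=5000 A_ack=19 B_seq=19 B_ack=5000
After event 1: A_seq=5000 A_ack=121 B_seq=121 B_ack=5000
After event 2: A_seq=5000 A_ack=121 B_seq=274 B_ack=5000
After event 3: A_seq=5000 A_ack=121 B_seq=290 B_ack=5000
After event 4: A_seq=5000 A_ack=290 B_seq=290 B_ack=5000
After event 5: A_seq=5000 A_ack=394 B_seq=394 B_ack=5000

Answer: 5000 394 394 5000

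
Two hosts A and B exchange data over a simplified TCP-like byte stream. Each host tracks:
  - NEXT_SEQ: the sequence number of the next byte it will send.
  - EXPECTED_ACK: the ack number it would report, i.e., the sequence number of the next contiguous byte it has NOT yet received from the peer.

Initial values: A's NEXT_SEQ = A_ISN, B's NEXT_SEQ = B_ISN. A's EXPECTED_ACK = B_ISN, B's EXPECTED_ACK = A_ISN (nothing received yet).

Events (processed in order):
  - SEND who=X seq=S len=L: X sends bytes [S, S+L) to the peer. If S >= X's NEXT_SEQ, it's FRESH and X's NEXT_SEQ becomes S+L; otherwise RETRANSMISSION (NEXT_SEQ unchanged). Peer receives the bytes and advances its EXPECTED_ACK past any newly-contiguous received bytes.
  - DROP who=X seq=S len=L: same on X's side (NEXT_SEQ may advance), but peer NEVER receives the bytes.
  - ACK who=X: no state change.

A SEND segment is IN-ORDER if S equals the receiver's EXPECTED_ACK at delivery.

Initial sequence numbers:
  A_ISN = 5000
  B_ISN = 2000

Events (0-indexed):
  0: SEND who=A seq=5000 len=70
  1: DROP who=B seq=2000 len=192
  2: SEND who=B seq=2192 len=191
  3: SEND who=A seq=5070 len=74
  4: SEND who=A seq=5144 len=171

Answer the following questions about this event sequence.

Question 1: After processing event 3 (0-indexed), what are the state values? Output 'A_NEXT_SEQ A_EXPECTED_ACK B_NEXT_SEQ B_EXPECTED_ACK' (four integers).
After event 0: A_seq=5070 A_ack=2000 B_seq=2000 B_ack=5070
After event 1: A_seq=5070 A_ack=2000 B_seq=2192 B_ack=5070
After event 2: A_seq=5070 A_ack=2000 B_seq=2383 B_ack=5070
After event 3: A_seq=5144 A_ack=2000 B_seq=2383 B_ack=5144

5144 2000 2383 5144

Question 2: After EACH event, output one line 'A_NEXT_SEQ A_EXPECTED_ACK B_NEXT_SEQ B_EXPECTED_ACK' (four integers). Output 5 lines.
5070 2000 2000 5070
5070 2000 2192 5070
5070 2000 2383 5070
5144 2000 2383 5144
5315 2000 2383 5315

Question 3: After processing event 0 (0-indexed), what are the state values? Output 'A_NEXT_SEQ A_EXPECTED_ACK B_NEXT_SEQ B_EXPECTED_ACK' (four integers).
After event 0: A_seq=5070 A_ack=2000 B_seq=2000 B_ack=5070

5070 2000 2000 5070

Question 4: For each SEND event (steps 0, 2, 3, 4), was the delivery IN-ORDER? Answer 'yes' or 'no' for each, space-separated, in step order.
Step 0: SEND seq=5000 -> in-order
Step 2: SEND seq=2192 -> out-of-order
Step 3: SEND seq=5070 -> in-order
Step 4: SEND seq=5144 -> in-order

Answer: yes no yes yes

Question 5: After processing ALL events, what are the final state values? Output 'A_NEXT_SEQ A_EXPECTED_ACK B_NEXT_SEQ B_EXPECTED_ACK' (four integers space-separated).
Answer: 5315 2000 2383 5315

Derivation:
After event 0: A_seq=5070 A_ack=2000 B_seq=2000 B_ack=5070
After event 1: A_seq=5070 A_ack=2000 B_seq=2192 B_ack=5070
After event 2: A_seq=5070 A_ack=2000 B_seq=2383 B_ack=5070
After event 3: A_seq=5144 A_ack=2000 B_seq=2383 B_ack=5144
After event 4: A_seq=5315 A_ack=2000 B_seq=2383 B_ack=5315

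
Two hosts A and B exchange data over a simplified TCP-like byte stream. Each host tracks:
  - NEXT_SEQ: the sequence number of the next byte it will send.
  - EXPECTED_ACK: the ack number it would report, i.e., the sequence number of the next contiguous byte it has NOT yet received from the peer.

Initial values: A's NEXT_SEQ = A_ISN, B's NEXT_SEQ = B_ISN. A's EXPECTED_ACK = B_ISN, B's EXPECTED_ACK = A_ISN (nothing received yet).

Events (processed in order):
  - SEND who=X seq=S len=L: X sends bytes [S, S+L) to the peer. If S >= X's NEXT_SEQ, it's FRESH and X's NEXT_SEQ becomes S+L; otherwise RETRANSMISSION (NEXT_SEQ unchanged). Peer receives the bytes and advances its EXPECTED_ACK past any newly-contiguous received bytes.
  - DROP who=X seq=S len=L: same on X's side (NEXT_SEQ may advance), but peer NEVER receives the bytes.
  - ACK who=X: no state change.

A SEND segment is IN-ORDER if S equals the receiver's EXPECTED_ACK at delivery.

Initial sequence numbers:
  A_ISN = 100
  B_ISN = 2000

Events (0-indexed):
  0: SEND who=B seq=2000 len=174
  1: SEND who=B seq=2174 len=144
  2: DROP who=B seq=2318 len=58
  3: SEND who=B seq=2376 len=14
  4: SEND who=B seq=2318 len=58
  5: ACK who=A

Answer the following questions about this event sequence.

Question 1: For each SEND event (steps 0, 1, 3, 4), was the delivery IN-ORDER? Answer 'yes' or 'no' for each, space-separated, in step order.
Answer: yes yes no yes

Derivation:
Step 0: SEND seq=2000 -> in-order
Step 1: SEND seq=2174 -> in-order
Step 3: SEND seq=2376 -> out-of-order
Step 4: SEND seq=2318 -> in-order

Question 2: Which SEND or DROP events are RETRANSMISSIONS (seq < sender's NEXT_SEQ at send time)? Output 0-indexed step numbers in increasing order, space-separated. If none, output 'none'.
Step 0: SEND seq=2000 -> fresh
Step 1: SEND seq=2174 -> fresh
Step 2: DROP seq=2318 -> fresh
Step 3: SEND seq=2376 -> fresh
Step 4: SEND seq=2318 -> retransmit

Answer: 4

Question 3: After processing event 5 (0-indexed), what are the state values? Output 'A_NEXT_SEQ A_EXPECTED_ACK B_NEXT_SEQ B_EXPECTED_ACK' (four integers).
After event 0: A_seq=100 A_ack=2174 B_seq=2174 B_ack=100
After event 1: A_seq=100 A_ack=2318 B_seq=2318 B_ack=100
After event 2: A_seq=100 A_ack=2318 B_seq=2376 B_ack=100
After event 3: A_seq=100 A_ack=2318 B_seq=2390 B_ack=100
After event 4: A_seq=100 A_ack=2390 B_seq=2390 B_ack=100
After event 5: A_seq=100 A_ack=2390 B_seq=2390 B_ack=100

100 2390 2390 100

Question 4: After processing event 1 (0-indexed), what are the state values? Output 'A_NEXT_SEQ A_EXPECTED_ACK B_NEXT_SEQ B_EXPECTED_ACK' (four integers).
After event 0: A_seq=100 A_ack=2174 B_seq=2174 B_ack=100
After event 1: A_seq=100 A_ack=2318 B_seq=2318 B_ack=100

100 2318 2318 100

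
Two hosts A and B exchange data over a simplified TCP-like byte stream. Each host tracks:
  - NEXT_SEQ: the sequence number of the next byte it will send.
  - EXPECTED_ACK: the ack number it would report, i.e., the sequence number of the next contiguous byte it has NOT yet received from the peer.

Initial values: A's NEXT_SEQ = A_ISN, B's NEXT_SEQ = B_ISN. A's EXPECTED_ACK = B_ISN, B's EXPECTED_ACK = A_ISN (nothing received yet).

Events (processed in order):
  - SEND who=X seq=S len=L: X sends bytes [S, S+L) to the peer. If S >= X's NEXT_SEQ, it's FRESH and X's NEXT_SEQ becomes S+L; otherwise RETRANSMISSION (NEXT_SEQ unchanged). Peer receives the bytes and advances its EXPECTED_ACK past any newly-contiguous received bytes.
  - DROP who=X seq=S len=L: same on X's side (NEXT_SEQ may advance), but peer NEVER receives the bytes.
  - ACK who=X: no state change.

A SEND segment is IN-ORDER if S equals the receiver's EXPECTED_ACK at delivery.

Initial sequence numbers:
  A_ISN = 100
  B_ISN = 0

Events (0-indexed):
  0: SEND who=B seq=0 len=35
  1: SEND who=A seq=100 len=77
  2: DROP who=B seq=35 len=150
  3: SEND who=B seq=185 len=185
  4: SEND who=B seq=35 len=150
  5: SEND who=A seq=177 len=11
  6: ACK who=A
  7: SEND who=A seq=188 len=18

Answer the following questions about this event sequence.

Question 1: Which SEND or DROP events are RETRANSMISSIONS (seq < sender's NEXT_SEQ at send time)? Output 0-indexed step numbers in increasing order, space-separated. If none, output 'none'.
Answer: 4

Derivation:
Step 0: SEND seq=0 -> fresh
Step 1: SEND seq=100 -> fresh
Step 2: DROP seq=35 -> fresh
Step 3: SEND seq=185 -> fresh
Step 4: SEND seq=35 -> retransmit
Step 5: SEND seq=177 -> fresh
Step 7: SEND seq=188 -> fresh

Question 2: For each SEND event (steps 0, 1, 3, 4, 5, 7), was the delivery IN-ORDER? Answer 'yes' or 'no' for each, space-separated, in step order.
Step 0: SEND seq=0 -> in-order
Step 1: SEND seq=100 -> in-order
Step 3: SEND seq=185 -> out-of-order
Step 4: SEND seq=35 -> in-order
Step 5: SEND seq=177 -> in-order
Step 7: SEND seq=188 -> in-order

Answer: yes yes no yes yes yes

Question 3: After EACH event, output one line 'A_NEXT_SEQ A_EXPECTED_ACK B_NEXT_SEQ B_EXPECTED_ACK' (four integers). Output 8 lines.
100 35 35 100
177 35 35 177
177 35 185 177
177 35 370 177
177 370 370 177
188 370 370 188
188 370 370 188
206 370 370 206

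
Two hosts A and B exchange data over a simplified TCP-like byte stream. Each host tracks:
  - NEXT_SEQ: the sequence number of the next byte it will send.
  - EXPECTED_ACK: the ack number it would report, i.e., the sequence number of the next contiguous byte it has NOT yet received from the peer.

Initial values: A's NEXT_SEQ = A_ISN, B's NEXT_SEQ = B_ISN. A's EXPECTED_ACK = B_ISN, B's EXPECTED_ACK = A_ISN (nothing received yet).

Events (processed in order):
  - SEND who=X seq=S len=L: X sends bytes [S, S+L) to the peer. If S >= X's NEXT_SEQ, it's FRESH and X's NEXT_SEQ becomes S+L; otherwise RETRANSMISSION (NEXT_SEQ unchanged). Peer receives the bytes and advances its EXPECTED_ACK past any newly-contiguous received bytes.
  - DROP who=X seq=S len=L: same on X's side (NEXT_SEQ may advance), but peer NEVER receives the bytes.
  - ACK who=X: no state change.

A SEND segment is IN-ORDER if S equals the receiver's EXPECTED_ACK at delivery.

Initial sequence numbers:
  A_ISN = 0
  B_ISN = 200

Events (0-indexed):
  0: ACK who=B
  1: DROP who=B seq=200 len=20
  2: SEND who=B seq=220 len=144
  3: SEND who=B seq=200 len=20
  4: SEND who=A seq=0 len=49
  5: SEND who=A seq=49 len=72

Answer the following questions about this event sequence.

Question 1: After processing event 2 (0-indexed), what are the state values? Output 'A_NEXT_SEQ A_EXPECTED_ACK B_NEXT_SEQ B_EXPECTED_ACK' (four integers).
After event 0: A_seq=0 A_ack=200 B_seq=200 B_ack=0
After event 1: A_seq=0 A_ack=200 B_seq=220 B_ack=0
After event 2: A_seq=0 A_ack=200 B_seq=364 B_ack=0

0 200 364 0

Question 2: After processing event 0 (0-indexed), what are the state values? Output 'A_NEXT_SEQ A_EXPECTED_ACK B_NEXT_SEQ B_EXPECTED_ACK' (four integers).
After event 0: A_seq=0 A_ack=200 B_seq=200 B_ack=0

0 200 200 0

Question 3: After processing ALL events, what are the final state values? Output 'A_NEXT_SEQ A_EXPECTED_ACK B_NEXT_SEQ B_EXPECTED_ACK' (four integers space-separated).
After event 0: A_seq=0 A_ack=200 B_seq=200 B_ack=0
After event 1: A_seq=0 A_ack=200 B_seq=220 B_ack=0
After event 2: A_seq=0 A_ack=200 B_seq=364 B_ack=0
After event 3: A_seq=0 A_ack=364 B_seq=364 B_ack=0
After event 4: A_seq=49 A_ack=364 B_seq=364 B_ack=49
After event 5: A_seq=121 A_ack=364 B_seq=364 B_ack=121

Answer: 121 364 364 121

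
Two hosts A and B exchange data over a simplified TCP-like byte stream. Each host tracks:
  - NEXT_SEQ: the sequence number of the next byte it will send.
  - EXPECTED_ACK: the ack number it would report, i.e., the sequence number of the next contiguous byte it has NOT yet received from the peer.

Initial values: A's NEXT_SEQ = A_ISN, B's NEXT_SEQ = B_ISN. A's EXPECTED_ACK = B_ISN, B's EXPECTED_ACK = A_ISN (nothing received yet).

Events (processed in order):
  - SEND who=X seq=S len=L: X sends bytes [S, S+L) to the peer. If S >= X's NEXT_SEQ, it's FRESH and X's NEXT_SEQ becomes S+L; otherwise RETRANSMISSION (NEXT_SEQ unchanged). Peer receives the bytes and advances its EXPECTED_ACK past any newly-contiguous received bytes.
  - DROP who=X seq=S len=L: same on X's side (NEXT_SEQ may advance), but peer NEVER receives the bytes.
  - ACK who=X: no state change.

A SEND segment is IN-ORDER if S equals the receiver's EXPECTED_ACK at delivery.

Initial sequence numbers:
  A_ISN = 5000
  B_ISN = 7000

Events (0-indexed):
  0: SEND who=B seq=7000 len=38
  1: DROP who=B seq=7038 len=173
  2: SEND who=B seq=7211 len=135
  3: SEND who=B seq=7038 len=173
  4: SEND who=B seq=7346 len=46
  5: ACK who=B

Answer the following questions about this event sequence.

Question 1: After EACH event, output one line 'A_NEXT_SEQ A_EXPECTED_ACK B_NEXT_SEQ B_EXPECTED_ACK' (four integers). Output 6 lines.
5000 7038 7038 5000
5000 7038 7211 5000
5000 7038 7346 5000
5000 7346 7346 5000
5000 7392 7392 5000
5000 7392 7392 5000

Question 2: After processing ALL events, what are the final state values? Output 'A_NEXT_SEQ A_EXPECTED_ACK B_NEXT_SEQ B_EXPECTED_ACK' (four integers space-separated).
After event 0: A_seq=5000 A_ack=7038 B_seq=7038 B_ack=5000
After event 1: A_seq=5000 A_ack=7038 B_seq=7211 B_ack=5000
After event 2: A_seq=5000 A_ack=7038 B_seq=7346 B_ack=5000
After event 3: A_seq=5000 A_ack=7346 B_seq=7346 B_ack=5000
After event 4: A_seq=5000 A_ack=7392 B_seq=7392 B_ack=5000
After event 5: A_seq=5000 A_ack=7392 B_seq=7392 B_ack=5000

Answer: 5000 7392 7392 5000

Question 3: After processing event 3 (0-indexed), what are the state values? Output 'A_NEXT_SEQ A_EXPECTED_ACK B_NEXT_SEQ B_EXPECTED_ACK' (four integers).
After event 0: A_seq=5000 A_ack=7038 B_seq=7038 B_ack=5000
After event 1: A_seq=5000 A_ack=7038 B_seq=7211 B_ack=5000
After event 2: A_seq=5000 A_ack=7038 B_seq=7346 B_ack=5000
After event 3: A_seq=5000 A_ack=7346 B_seq=7346 B_ack=5000

5000 7346 7346 5000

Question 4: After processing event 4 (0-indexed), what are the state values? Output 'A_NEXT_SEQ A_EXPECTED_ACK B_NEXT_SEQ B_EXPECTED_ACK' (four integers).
After event 0: A_seq=5000 A_ack=7038 B_seq=7038 B_ack=5000
After event 1: A_seq=5000 A_ack=7038 B_seq=7211 B_ack=5000
After event 2: A_seq=5000 A_ack=7038 B_seq=7346 B_ack=5000
After event 3: A_seq=5000 A_ack=7346 B_seq=7346 B_ack=5000
After event 4: A_seq=5000 A_ack=7392 B_seq=7392 B_ack=5000

5000 7392 7392 5000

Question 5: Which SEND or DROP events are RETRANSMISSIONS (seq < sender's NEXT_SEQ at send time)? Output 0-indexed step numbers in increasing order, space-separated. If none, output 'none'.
Step 0: SEND seq=7000 -> fresh
Step 1: DROP seq=7038 -> fresh
Step 2: SEND seq=7211 -> fresh
Step 3: SEND seq=7038 -> retransmit
Step 4: SEND seq=7346 -> fresh

Answer: 3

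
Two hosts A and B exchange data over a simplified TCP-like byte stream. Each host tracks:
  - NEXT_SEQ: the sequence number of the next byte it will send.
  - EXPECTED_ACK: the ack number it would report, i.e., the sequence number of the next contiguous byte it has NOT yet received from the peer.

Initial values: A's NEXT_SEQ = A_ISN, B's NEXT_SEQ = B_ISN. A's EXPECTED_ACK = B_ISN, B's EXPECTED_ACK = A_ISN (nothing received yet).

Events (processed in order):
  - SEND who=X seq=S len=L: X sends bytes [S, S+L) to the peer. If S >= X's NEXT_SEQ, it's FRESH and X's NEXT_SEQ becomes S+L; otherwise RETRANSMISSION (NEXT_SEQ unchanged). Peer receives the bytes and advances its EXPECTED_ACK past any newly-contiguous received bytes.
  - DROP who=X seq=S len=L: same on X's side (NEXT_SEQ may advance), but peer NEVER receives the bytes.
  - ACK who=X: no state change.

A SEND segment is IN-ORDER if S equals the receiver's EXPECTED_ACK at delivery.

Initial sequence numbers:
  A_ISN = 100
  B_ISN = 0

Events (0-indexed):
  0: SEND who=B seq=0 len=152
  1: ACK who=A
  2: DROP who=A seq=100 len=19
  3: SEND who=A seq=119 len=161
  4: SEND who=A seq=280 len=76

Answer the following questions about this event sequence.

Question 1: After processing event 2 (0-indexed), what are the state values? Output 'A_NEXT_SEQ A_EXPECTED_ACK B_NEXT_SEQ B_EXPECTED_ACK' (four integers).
After event 0: A_seq=100 A_ack=152 B_seq=152 B_ack=100
After event 1: A_seq=100 A_ack=152 B_seq=152 B_ack=100
After event 2: A_seq=119 A_ack=152 B_seq=152 B_ack=100

119 152 152 100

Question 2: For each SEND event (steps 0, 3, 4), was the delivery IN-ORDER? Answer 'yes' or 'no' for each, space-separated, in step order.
Step 0: SEND seq=0 -> in-order
Step 3: SEND seq=119 -> out-of-order
Step 4: SEND seq=280 -> out-of-order

Answer: yes no no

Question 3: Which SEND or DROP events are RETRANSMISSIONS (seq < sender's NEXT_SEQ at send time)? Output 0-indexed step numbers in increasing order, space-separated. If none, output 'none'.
Step 0: SEND seq=0 -> fresh
Step 2: DROP seq=100 -> fresh
Step 3: SEND seq=119 -> fresh
Step 4: SEND seq=280 -> fresh

Answer: none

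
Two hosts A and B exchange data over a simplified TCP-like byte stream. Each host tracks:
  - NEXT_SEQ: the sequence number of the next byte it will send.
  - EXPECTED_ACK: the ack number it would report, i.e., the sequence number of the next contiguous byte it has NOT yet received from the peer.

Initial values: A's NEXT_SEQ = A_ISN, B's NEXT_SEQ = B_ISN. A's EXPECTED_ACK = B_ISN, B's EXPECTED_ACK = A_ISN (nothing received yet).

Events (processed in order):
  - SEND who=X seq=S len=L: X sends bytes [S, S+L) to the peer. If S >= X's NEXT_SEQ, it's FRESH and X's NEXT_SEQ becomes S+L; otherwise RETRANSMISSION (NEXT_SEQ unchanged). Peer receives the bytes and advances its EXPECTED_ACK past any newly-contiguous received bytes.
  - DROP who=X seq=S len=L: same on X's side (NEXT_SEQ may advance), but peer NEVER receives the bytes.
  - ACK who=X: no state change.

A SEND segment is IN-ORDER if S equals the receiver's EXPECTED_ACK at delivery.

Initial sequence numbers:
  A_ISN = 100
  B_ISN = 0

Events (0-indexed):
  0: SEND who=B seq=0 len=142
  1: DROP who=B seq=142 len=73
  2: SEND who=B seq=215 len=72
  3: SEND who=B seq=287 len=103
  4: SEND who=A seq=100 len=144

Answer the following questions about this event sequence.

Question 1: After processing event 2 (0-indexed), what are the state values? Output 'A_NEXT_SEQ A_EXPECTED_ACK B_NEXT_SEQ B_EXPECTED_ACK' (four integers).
After event 0: A_seq=100 A_ack=142 B_seq=142 B_ack=100
After event 1: A_seq=100 A_ack=142 B_seq=215 B_ack=100
After event 2: A_seq=100 A_ack=142 B_seq=287 B_ack=100

100 142 287 100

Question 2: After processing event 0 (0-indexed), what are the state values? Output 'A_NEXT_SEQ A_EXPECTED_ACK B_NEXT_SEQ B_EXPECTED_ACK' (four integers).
After event 0: A_seq=100 A_ack=142 B_seq=142 B_ack=100

100 142 142 100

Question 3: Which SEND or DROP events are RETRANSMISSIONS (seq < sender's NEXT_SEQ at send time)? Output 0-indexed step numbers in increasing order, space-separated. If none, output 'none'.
Answer: none

Derivation:
Step 0: SEND seq=0 -> fresh
Step 1: DROP seq=142 -> fresh
Step 2: SEND seq=215 -> fresh
Step 3: SEND seq=287 -> fresh
Step 4: SEND seq=100 -> fresh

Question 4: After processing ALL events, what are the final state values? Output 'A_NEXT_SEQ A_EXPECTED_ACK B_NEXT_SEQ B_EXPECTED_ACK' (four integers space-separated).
After event 0: A_seq=100 A_ack=142 B_seq=142 B_ack=100
After event 1: A_seq=100 A_ack=142 B_seq=215 B_ack=100
After event 2: A_seq=100 A_ack=142 B_seq=287 B_ack=100
After event 3: A_seq=100 A_ack=142 B_seq=390 B_ack=100
After event 4: A_seq=244 A_ack=142 B_seq=390 B_ack=244

Answer: 244 142 390 244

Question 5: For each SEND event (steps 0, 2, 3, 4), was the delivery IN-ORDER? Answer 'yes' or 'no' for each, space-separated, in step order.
Answer: yes no no yes

Derivation:
Step 0: SEND seq=0 -> in-order
Step 2: SEND seq=215 -> out-of-order
Step 3: SEND seq=287 -> out-of-order
Step 4: SEND seq=100 -> in-order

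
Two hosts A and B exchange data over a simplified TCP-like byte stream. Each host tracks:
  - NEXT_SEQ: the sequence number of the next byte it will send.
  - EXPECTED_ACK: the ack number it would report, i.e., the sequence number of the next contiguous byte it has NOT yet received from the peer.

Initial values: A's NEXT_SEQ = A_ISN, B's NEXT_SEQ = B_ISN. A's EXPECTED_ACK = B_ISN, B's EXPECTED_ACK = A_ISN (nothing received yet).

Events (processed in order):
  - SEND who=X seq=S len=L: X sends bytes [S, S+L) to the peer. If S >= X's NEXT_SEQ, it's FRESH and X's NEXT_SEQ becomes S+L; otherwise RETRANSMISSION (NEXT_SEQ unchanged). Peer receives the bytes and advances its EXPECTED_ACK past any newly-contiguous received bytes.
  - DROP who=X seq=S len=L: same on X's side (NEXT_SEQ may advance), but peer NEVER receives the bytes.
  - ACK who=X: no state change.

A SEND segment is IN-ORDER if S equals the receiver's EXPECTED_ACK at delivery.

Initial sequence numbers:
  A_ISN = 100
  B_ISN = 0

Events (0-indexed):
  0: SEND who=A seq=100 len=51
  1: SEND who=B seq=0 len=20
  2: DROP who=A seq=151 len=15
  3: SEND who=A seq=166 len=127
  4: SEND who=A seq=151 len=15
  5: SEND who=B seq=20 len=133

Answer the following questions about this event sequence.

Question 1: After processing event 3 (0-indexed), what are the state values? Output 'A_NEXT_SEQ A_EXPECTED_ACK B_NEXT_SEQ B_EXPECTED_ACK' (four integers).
After event 0: A_seq=151 A_ack=0 B_seq=0 B_ack=151
After event 1: A_seq=151 A_ack=20 B_seq=20 B_ack=151
After event 2: A_seq=166 A_ack=20 B_seq=20 B_ack=151
After event 3: A_seq=293 A_ack=20 B_seq=20 B_ack=151

293 20 20 151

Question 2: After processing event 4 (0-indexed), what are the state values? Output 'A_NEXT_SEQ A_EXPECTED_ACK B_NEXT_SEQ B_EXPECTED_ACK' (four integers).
After event 0: A_seq=151 A_ack=0 B_seq=0 B_ack=151
After event 1: A_seq=151 A_ack=20 B_seq=20 B_ack=151
After event 2: A_seq=166 A_ack=20 B_seq=20 B_ack=151
After event 3: A_seq=293 A_ack=20 B_seq=20 B_ack=151
After event 4: A_seq=293 A_ack=20 B_seq=20 B_ack=293

293 20 20 293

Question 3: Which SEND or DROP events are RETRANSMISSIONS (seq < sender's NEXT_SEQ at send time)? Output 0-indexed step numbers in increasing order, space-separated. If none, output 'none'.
Step 0: SEND seq=100 -> fresh
Step 1: SEND seq=0 -> fresh
Step 2: DROP seq=151 -> fresh
Step 3: SEND seq=166 -> fresh
Step 4: SEND seq=151 -> retransmit
Step 5: SEND seq=20 -> fresh

Answer: 4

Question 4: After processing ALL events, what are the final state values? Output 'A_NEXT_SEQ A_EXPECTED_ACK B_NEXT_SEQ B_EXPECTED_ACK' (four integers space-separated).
Answer: 293 153 153 293

Derivation:
After event 0: A_seq=151 A_ack=0 B_seq=0 B_ack=151
After event 1: A_seq=151 A_ack=20 B_seq=20 B_ack=151
After event 2: A_seq=166 A_ack=20 B_seq=20 B_ack=151
After event 3: A_seq=293 A_ack=20 B_seq=20 B_ack=151
After event 4: A_seq=293 A_ack=20 B_seq=20 B_ack=293
After event 5: A_seq=293 A_ack=153 B_seq=153 B_ack=293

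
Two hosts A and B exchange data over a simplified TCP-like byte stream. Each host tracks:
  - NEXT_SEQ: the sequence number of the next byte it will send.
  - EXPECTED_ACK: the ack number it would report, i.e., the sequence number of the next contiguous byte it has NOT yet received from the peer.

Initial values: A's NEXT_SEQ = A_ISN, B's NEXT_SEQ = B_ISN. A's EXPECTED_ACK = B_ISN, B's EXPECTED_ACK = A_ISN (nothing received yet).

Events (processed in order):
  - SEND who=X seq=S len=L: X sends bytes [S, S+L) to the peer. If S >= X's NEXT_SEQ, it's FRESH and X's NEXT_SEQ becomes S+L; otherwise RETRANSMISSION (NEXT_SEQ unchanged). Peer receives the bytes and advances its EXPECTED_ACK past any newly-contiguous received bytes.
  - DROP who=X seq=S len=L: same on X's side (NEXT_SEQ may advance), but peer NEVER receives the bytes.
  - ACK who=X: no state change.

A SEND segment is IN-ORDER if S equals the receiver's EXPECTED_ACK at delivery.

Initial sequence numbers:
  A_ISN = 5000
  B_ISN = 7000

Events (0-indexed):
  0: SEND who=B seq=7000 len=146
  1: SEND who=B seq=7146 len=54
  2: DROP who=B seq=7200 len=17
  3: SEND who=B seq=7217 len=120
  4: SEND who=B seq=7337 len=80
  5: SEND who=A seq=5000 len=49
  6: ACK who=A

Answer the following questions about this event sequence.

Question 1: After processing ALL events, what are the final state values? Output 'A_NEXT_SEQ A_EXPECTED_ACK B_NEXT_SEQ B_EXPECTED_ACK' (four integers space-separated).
After event 0: A_seq=5000 A_ack=7146 B_seq=7146 B_ack=5000
After event 1: A_seq=5000 A_ack=7200 B_seq=7200 B_ack=5000
After event 2: A_seq=5000 A_ack=7200 B_seq=7217 B_ack=5000
After event 3: A_seq=5000 A_ack=7200 B_seq=7337 B_ack=5000
After event 4: A_seq=5000 A_ack=7200 B_seq=7417 B_ack=5000
After event 5: A_seq=5049 A_ack=7200 B_seq=7417 B_ack=5049
After event 6: A_seq=5049 A_ack=7200 B_seq=7417 B_ack=5049

Answer: 5049 7200 7417 5049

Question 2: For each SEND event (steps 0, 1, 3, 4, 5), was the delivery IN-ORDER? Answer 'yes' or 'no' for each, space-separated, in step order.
Step 0: SEND seq=7000 -> in-order
Step 1: SEND seq=7146 -> in-order
Step 3: SEND seq=7217 -> out-of-order
Step 4: SEND seq=7337 -> out-of-order
Step 5: SEND seq=5000 -> in-order

Answer: yes yes no no yes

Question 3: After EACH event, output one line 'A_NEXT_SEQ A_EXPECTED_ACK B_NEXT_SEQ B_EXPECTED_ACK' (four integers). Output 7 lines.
5000 7146 7146 5000
5000 7200 7200 5000
5000 7200 7217 5000
5000 7200 7337 5000
5000 7200 7417 5000
5049 7200 7417 5049
5049 7200 7417 5049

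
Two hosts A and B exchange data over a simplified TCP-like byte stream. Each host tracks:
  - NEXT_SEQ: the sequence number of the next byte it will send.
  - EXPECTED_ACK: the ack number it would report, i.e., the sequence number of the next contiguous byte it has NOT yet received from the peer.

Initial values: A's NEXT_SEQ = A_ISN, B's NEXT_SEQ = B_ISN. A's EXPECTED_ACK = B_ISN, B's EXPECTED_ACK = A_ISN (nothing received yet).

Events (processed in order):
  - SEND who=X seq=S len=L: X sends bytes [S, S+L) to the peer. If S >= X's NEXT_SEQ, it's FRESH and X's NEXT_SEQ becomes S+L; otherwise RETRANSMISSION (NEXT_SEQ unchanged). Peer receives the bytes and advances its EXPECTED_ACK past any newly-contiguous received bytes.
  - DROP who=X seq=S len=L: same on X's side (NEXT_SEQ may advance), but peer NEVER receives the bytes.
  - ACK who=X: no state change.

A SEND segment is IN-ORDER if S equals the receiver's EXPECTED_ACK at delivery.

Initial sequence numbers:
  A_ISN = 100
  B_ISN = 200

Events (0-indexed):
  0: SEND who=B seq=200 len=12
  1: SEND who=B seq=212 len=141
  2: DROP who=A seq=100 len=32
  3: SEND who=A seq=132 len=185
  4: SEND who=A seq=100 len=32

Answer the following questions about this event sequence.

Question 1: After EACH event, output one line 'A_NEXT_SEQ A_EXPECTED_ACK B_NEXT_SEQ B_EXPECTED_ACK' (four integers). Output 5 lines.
100 212 212 100
100 353 353 100
132 353 353 100
317 353 353 100
317 353 353 317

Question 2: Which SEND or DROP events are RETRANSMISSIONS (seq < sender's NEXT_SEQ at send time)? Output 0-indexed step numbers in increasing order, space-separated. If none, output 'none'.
Answer: 4

Derivation:
Step 0: SEND seq=200 -> fresh
Step 1: SEND seq=212 -> fresh
Step 2: DROP seq=100 -> fresh
Step 3: SEND seq=132 -> fresh
Step 4: SEND seq=100 -> retransmit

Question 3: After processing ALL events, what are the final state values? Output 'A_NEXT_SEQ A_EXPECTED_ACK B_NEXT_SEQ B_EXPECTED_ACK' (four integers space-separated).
After event 0: A_seq=100 A_ack=212 B_seq=212 B_ack=100
After event 1: A_seq=100 A_ack=353 B_seq=353 B_ack=100
After event 2: A_seq=132 A_ack=353 B_seq=353 B_ack=100
After event 3: A_seq=317 A_ack=353 B_seq=353 B_ack=100
After event 4: A_seq=317 A_ack=353 B_seq=353 B_ack=317

Answer: 317 353 353 317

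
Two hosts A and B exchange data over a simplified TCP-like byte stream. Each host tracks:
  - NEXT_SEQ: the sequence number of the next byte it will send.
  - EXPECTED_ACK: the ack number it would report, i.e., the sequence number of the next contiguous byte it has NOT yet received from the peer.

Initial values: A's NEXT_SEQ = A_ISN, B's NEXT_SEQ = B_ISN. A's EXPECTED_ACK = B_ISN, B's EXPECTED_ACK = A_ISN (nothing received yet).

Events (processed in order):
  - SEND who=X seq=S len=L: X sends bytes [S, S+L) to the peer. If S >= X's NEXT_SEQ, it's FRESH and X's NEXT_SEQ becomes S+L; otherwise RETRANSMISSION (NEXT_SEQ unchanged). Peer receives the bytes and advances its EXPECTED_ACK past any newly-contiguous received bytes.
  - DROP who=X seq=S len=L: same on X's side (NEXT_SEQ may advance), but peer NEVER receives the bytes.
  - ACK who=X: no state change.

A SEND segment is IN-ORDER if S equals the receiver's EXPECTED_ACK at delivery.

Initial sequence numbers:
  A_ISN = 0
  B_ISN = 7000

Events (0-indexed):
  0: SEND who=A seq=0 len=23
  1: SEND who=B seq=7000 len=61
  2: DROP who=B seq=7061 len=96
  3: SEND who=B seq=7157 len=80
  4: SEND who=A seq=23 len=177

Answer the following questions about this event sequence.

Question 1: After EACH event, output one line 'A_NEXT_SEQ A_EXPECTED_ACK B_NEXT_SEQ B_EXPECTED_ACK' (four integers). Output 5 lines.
23 7000 7000 23
23 7061 7061 23
23 7061 7157 23
23 7061 7237 23
200 7061 7237 200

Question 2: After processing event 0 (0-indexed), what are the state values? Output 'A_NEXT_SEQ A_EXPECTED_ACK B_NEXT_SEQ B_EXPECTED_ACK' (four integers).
After event 0: A_seq=23 A_ack=7000 B_seq=7000 B_ack=23

23 7000 7000 23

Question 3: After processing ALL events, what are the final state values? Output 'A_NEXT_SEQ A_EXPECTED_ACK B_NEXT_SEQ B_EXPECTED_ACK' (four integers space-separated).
After event 0: A_seq=23 A_ack=7000 B_seq=7000 B_ack=23
After event 1: A_seq=23 A_ack=7061 B_seq=7061 B_ack=23
After event 2: A_seq=23 A_ack=7061 B_seq=7157 B_ack=23
After event 3: A_seq=23 A_ack=7061 B_seq=7237 B_ack=23
After event 4: A_seq=200 A_ack=7061 B_seq=7237 B_ack=200

Answer: 200 7061 7237 200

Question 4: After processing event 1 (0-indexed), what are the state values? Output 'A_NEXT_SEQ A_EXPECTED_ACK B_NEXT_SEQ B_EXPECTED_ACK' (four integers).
After event 0: A_seq=23 A_ack=7000 B_seq=7000 B_ack=23
After event 1: A_seq=23 A_ack=7061 B_seq=7061 B_ack=23

23 7061 7061 23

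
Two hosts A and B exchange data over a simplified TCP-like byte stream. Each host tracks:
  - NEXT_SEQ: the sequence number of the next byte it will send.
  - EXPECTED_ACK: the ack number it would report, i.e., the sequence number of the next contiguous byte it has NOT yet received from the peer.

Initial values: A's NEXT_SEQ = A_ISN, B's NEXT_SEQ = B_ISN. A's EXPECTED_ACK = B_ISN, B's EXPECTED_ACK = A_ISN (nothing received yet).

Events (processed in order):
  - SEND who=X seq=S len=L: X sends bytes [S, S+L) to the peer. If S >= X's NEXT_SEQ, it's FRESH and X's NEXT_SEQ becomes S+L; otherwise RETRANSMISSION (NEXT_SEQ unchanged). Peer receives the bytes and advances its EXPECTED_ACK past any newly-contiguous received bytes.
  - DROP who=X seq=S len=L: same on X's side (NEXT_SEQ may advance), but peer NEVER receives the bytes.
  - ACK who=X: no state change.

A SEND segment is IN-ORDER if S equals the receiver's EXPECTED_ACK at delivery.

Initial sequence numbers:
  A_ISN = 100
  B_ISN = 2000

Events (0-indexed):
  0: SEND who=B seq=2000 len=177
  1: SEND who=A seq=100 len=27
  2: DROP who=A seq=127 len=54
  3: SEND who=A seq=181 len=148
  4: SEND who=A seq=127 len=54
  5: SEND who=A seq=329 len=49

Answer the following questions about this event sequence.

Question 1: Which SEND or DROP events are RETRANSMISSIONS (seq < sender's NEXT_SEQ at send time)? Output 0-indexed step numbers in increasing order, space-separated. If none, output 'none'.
Answer: 4

Derivation:
Step 0: SEND seq=2000 -> fresh
Step 1: SEND seq=100 -> fresh
Step 2: DROP seq=127 -> fresh
Step 3: SEND seq=181 -> fresh
Step 4: SEND seq=127 -> retransmit
Step 5: SEND seq=329 -> fresh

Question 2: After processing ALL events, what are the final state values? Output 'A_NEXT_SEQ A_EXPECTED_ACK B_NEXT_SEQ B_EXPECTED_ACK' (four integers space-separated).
After event 0: A_seq=100 A_ack=2177 B_seq=2177 B_ack=100
After event 1: A_seq=127 A_ack=2177 B_seq=2177 B_ack=127
After event 2: A_seq=181 A_ack=2177 B_seq=2177 B_ack=127
After event 3: A_seq=329 A_ack=2177 B_seq=2177 B_ack=127
After event 4: A_seq=329 A_ack=2177 B_seq=2177 B_ack=329
After event 5: A_seq=378 A_ack=2177 B_seq=2177 B_ack=378

Answer: 378 2177 2177 378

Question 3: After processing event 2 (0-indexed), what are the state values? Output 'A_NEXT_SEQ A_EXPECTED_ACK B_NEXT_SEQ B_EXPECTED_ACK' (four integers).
After event 0: A_seq=100 A_ack=2177 B_seq=2177 B_ack=100
After event 1: A_seq=127 A_ack=2177 B_seq=2177 B_ack=127
After event 2: A_seq=181 A_ack=2177 B_seq=2177 B_ack=127

181 2177 2177 127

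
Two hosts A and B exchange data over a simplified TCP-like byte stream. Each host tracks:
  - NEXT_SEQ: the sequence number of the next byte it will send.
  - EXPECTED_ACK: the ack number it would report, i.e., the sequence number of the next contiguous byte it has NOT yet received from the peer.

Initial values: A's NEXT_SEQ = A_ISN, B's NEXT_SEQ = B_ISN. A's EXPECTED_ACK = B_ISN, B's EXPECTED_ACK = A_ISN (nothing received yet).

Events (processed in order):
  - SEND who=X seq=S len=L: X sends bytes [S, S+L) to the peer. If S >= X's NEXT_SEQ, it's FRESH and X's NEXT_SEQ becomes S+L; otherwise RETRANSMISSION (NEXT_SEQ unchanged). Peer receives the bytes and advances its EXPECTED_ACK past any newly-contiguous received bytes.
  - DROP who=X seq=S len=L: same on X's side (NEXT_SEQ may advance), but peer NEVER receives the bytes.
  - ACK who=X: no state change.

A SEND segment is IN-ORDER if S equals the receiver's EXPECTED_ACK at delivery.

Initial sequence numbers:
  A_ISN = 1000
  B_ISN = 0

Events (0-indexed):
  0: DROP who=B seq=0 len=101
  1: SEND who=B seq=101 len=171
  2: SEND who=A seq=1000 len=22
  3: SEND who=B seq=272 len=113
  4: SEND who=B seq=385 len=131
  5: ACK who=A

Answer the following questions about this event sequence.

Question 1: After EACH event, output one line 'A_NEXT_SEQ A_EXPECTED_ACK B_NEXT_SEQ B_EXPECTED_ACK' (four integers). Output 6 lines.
1000 0 101 1000
1000 0 272 1000
1022 0 272 1022
1022 0 385 1022
1022 0 516 1022
1022 0 516 1022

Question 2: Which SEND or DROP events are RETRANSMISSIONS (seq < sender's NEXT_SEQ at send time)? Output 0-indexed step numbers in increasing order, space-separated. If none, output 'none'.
Step 0: DROP seq=0 -> fresh
Step 1: SEND seq=101 -> fresh
Step 2: SEND seq=1000 -> fresh
Step 3: SEND seq=272 -> fresh
Step 4: SEND seq=385 -> fresh

Answer: none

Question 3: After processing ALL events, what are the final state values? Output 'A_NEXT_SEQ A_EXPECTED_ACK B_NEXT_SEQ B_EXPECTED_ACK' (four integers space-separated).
Answer: 1022 0 516 1022

Derivation:
After event 0: A_seq=1000 A_ack=0 B_seq=101 B_ack=1000
After event 1: A_seq=1000 A_ack=0 B_seq=272 B_ack=1000
After event 2: A_seq=1022 A_ack=0 B_seq=272 B_ack=1022
After event 3: A_seq=1022 A_ack=0 B_seq=385 B_ack=1022
After event 4: A_seq=1022 A_ack=0 B_seq=516 B_ack=1022
After event 5: A_seq=1022 A_ack=0 B_seq=516 B_ack=1022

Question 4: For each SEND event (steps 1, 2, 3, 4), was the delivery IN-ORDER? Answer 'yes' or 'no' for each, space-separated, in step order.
Answer: no yes no no

Derivation:
Step 1: SEND seq=101 -> out-of-order
Step 2: SEND seq=1000 -> in-order
Step 3: SEND seq=272 -> out-of-order
Step 4: SEND seq=385 -> out-of-order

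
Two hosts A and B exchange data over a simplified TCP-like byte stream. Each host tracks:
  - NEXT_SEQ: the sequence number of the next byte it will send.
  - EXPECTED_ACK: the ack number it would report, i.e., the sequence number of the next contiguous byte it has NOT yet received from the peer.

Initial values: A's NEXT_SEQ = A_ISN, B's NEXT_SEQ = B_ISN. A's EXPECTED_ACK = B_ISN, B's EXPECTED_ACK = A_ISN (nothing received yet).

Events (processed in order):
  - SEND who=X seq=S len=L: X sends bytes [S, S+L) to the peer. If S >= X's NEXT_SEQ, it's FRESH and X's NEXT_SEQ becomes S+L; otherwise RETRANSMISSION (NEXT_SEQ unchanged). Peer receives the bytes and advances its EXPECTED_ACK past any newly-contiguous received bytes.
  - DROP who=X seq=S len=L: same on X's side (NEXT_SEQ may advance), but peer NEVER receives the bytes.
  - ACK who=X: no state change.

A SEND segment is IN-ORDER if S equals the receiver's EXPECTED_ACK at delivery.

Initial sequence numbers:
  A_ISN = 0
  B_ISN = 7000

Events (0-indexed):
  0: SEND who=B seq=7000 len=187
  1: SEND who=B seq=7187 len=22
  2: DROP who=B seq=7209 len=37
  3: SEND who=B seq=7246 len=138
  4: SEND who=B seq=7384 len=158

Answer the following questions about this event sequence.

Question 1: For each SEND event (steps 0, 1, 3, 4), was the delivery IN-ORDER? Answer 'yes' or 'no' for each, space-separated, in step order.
Answer: yes yes no no

Derivation:
Step 0: SEND seq=7000 -> in-order
Step 1: SEND seq=7187 -> in-order
Step 3: SEND seq=7246 -> out-of-order
Step 4: SEND seq=7384 -> out-of-order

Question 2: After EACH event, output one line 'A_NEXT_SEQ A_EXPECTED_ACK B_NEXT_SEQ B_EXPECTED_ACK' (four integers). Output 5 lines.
0 7187 7187 0
0 7209 7209 0
0 7209 7246 0
0 7209 7384 0
0 7209 7542 0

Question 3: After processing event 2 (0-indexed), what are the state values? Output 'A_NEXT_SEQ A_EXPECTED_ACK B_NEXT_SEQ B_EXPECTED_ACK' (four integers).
After event 0: A_seq=0 A_ack=7187 B_seq=7187 B_ack=0
After event 1: A_seq=0 A_ack=7209 B_seq=7209 B_ack=0
After event 2: A_seq=0 A_ack=7209 B_seq=7246 B_ack=0

0 7209 7246 0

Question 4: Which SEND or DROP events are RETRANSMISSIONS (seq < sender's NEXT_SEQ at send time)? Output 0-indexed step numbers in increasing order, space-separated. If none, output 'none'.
Step 0: SEND seq=7000 -> fresh
Step 1: SEND seq=7187 -> fresh
Step 2: DROP seq=7209 -> fresh
Step 3: SEND seq=7246 -> fresh
Step 4: SEND seq=7384 -> fresh

Answer: none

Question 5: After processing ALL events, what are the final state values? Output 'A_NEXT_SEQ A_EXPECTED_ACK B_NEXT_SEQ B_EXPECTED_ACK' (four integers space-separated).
Answer: 0 7209 7542 0

Derivation:
After event 0: A_seq=0 A_ack=7187 B_seq=7187 B_ack=0
After event 1: A_seq=0 A_ack=7209 B_seq=7209 B_ack=0
After event 2: A_seq=0 A_ack=7209 B_seq=7246 B_ack=0
After event 3: A_seq=0 A_ack=7209 B_seq=7384 B_ack=0
After event 4: A_seq=0 A_ack=7209 B_seq=7542 B_ack=0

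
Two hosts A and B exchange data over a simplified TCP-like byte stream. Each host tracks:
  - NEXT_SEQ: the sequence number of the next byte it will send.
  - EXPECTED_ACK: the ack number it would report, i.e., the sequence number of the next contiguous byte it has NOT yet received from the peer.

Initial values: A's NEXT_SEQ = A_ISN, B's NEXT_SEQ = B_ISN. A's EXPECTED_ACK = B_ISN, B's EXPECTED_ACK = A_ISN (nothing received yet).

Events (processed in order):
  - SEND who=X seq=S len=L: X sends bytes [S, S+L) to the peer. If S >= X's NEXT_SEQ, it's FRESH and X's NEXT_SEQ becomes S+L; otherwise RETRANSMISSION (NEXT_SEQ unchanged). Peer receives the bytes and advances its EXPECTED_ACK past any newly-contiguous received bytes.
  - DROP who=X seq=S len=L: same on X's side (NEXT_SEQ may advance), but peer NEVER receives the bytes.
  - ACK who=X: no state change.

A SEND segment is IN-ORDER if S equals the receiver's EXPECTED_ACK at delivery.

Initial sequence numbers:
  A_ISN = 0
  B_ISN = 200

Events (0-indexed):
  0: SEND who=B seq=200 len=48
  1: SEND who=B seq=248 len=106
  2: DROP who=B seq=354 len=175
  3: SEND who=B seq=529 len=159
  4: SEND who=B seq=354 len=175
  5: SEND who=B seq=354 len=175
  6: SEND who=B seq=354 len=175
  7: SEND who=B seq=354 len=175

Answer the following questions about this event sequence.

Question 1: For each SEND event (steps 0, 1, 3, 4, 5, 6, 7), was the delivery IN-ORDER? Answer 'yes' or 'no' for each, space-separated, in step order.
Answer: yes yes no yes no no no

Derivation:
Step 0: SEND seq=200 -> in-order
Step 1: SEND seq=248 -> in-order
Step 3: SEND seq=529 -> out-of-order
Step 4: SEND seq=354 -> in-order
Step 5: SEND seq=354 -> out-of-order
Step 6: SEND seq=354 -> out-of-order
Step 7: SEND seq=354 -> out-of-order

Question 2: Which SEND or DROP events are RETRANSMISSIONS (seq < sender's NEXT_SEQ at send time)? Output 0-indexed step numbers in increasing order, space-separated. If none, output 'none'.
Answer: 4 5 6 7

Derivation:
Step 0: SEND seq=200 -> fresh
Step 1: SEND seq=248 -> fresh
Step 2: DROP seq=354 -> fresh
Step 3: SEND seq=529 -> fresh
Step 4: SEND seq=354 -> retransmit
Step 5: SEND seq=354 -> retransmit
Step 6: SEND seq=354 -> retransmit
Step 7: SEND seq=354 -> retransmit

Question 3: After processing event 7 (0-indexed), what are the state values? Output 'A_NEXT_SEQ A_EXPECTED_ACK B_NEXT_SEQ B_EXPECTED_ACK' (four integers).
After event 0: A_seq=0 A_ack=248 B_seq=248 B_ack=0
After event 1: A_seq=0 A_ack=354 B_seq=354 B_ack=0
After event 2: A_seq=0 A_ack=354 B_seq=529 B_ack=0
After event 3: A_seq=0 A_ack=354 B_seq=688 B_ack=0
After event 4: A_seq=0 A_ack=688 B_seq=688 B_ack=0
After event 5: A_seq=0 A_ack=688 B_seq=688 B_ack=0
After event 6: A_seq=0 A_ack=688 B_seq=688 B_ack=0
After event 7: A_seq=0 A_ack=688 B_seq=688 B_ack=0

0 688 688 0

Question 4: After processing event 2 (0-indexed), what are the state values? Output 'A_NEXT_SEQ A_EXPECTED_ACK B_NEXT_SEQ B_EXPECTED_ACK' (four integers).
After event 0: A_seq=0 A_ack=248 B_seq=248 B_ack=0
After event 1: A_seq=0 A_ack=354 B_seq=354 B_ack=0
After event 2: A_seq=0 A_ack=354 B_seq=529 B_ack=0

0 354 529 0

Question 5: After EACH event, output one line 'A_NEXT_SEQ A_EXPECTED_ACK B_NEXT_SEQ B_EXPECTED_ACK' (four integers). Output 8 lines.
0 248 248 0
0 354 354 0
0 354 529 0
0 354 688 0
0 688 688 0
0 688 688 0
0 688 688 0
0 688 688 0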